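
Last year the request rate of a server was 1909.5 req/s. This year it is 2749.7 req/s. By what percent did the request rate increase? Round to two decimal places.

Change: 2749.7 − 1909.5 = 840.2.
Relative to the original: 840.2 ÷ 1909.5 ≈ 44.00%.
So the request rate increased by 44.00%.

44.00%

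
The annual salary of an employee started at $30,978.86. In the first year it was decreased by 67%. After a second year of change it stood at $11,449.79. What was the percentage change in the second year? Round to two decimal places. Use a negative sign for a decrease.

After the first year: $30,978.86 × 0.33 = $10223.0238.
Second-year multiplier: $11,449.79 ÷ $10223.0238 ≈ 1.12.
That is a change of 12.00%.

12.00%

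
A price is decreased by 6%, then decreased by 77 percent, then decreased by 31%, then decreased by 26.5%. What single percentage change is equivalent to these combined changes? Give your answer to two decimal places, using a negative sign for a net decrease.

The combined multiplier is 0.94 × 0.23 × 0.69 × 0.735 = 0.10964583.
That corresponds to a decrease of 89.04%.

-89.04%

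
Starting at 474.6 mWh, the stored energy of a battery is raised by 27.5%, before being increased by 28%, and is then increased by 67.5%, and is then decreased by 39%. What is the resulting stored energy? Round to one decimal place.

791.4 mWh

Each change multiplies by a factor: 1.275 × 1.28 × 1.675 × 0.61 = 1.667496.
474.6 × 1.667496 = 791.3936016 ≈ 791.4.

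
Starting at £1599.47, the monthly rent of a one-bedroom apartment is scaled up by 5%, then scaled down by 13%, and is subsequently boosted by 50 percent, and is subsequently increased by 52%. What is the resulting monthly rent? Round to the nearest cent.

Each change multiplies by a factor: 1.05 × 0.87 × 1.5 × 1.52 = 2.08278.
£1599.47 × 2.08278 = £3331.3441266 ≈ £3331.34.

£3331.34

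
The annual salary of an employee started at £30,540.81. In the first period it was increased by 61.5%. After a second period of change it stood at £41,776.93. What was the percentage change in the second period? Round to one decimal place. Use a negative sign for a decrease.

After the first period: £30,540.81 × 1.615 = £49323.40815.
Second-period multiplier: £41,776.93 ÷ £49323.40815 ≈ 0.847.
That is a change of -15.3%.

-15.3%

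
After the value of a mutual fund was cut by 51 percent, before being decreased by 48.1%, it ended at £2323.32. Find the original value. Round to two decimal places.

Undoing the 48.1% decrease: £2323.32 ÷ 0.519 ≈ £4476.531792.
Undoing the 51% decrease: £4476.531792 ÷ 0.49 ≈ £9135.78.

£9135.78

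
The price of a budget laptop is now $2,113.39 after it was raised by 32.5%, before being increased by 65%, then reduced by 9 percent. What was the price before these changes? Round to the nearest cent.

$1,062.28

Undoing the 9% decrease: $2,113.39 ÷ 0.91 ≈ $2322.406593.
Undoing the 65% increase: $2322.406593 ÷ 1.65 ≈ $1407.519147.
Undoing the 32.5% increase: $1407.519147 ÷ 1.325 ≈ $1,062.28.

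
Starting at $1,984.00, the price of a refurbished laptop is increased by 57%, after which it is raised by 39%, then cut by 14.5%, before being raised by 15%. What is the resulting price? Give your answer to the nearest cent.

57% increase: $1,984.00 × 1.57 = $3114.88.
Apply the 39% increase: $3114.88 × 1.39 = $4329.6832.
14.5% decrease: $4329.6832 × 0.855 = $3701.879136.
15% increase: $3701.879136 × 1.15 = $4257.1610064 ≈ $4,257.16.

$4,257.16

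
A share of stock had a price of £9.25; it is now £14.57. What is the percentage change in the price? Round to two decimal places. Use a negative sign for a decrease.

57.51%

Change: £14.57 − £9.25 = £5.32.
Relative to the original: £5.32 ÷ £9.25 ≈ 57.51%.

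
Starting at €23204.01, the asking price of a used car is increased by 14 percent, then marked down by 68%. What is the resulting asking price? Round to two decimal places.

€8464.82

Each change multiplies by a factor: 1.14 × 0.32 = 0.3648.
€23204.01 × 0.3648 = €8464.822848 ≈ €8464.82.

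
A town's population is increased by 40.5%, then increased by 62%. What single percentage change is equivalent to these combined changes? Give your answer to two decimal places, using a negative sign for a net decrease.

The combined multiplier is 1.405 × 1.62 = 2.2761.
That corresponds to an increase of 127.61%.

127.61%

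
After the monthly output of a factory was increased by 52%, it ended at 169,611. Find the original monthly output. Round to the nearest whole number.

111,586

The overall multiplier applied was 1.52.
So the original monthly output was 169,611 ÷ 1.52 ≈ 111,586.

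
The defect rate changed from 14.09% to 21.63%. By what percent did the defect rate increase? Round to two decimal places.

53.51%

The change is 21.63 − 14.09 = 7.54 percentage points.
Relative to the original 14.09%, that is 7.54 ÷ 14.09 ≈ 53.51%.
So the defect rate rose by 53.51%.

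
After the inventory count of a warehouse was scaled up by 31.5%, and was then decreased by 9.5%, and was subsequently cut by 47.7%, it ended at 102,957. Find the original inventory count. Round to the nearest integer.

165,417

Undoing the 47.7% decrease: 102,957 ÷ 0.523 ≈ 196858.508604.
Undoing the 9.5% decrease: 196858.508604 ÷ 0.905 ≈ 217523.213927.
Undoing the 31.5% increase: 217523.213927 ÷ 1.315 ≈ 165,417.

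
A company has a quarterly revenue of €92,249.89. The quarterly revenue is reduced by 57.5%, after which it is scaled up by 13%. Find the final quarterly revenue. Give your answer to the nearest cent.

€44,303.01

Apply the 57.5% decrease: €92,249.89 × 0.425 = €39206.20325.
Apply the 13% increase: €39206.20325 × 1.13 = €44303.0096725 ≈ €44,303.01.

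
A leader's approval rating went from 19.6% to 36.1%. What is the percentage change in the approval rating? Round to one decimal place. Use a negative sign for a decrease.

84.2%

The change is 36.1 − 19.6 = 16.5 percentage points.
Relative to the original 19.6%, that is 16.5 ÷ 19.6 ≈ 84.2%.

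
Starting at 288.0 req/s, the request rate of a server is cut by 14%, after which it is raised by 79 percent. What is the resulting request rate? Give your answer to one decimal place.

After the 14% decrease: 288.0 × 0.86 = 247.68.
Apply the 79% increase: 247.68 × 1.79 = 443.3472 ≈ 443.3.

443.3 req/s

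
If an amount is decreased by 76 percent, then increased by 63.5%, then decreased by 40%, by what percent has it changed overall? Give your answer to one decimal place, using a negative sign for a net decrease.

The combined multiplier is 0.24 × 1.635 × 0.6 = 0.23544.
That corresponds to a decrease of 76.5%.

-76.5%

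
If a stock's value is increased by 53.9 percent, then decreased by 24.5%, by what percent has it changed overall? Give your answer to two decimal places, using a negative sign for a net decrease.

16.19%

The combined multiplier is 1.539 × 0.755 = 1.161945.
That corresponds to an increase of 16.19%.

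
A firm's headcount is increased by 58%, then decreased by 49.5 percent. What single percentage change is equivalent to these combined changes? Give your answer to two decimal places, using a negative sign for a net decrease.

The combined multiplier is 1.58 × 0.505 = 0.7979.
That corresponds to a decrease of 20.21%.

-20.21%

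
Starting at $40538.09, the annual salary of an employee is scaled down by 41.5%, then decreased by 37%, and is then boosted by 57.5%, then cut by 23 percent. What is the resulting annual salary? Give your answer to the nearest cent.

$18118.86

After the 41.5% decrease: $40538.09 × 0.585 = $23714.78265.
After the 37% decrease: $23714.78265 × 0.63 = $14940.3130695.
Apply the 57.5% increase: $14940.3130695 × 1.575 = $23530.9930844625.
After the 23% decrease: $23530.9930844625 × 0.77 = $18118.864675036125 ≈ $18118.86.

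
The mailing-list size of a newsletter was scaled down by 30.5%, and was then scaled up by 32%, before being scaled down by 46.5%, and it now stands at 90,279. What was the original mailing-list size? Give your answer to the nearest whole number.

183,939

Undoing the 46.5% decrease: 90,279 ÷ 0.535 ≈ 168745.794393.
Undoing the 32% increase: 168745.794393 ÷ 1.32 = 127837.723025.
Undoing the 30.5% decrease: 127837.723025 ÷ 0.695 ≈ 183,939.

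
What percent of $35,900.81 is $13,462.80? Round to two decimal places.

37.50%

$13,462.80 ÷ $35,900.81 ≈ 37.50%.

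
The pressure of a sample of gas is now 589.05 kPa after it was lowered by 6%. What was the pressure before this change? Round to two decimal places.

The overall multiplier applied was 0.94.
So the original pressure was 589.05 ÷ 0.94 ≈ 626.65 kPa.

626.65 kPa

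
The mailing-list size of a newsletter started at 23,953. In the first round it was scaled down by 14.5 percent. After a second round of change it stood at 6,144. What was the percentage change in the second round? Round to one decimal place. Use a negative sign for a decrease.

-70.0%

After the first round: 23,953 × 0.855 = 20479.815.
Second-round multiplier: 6,144 ÷ 20479.815 ≈ 0.3.
That is a change of -70.0%.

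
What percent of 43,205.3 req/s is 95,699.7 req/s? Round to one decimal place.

95,699.7 req/s ÷ 43,205.3 req/s ≈ 221.5%.

221.5%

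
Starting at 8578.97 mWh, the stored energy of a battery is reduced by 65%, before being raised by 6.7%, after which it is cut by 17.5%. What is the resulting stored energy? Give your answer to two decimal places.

2643.15 mWh

Each change multiplies by a factor: 0.35 × 1.067 × 0.825 = 0.30809625.
8578.97 × 0.30809625 = 2643.1484858625 ≈ 2643.15.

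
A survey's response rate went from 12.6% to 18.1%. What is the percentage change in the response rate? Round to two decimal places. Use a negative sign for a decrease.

43.65%

The change is 18.1 − 12.6 = 5.5 percentage points.
Relative to the original 12.6%, that is 5.5 ÷ 12.6 ≈ 43.65%.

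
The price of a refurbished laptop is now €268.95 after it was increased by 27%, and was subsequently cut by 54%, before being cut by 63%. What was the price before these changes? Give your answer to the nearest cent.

€1,244.25

Undoing the 63% decrease: €268.95 ÷ 0.37 ≈ €726.891892.
Undoing the 54% decrease: €726.891892 ÷ 0.46 ≈ €1580.199765.
Undoing the 27% increase: €1580.199765 ÷ 1.27 ≈ €1,244.25.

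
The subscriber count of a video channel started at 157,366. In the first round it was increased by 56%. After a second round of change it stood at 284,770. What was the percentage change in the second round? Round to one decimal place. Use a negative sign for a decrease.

After the first round: 157,366 × 1.56 = 245490.96.
Second-round multiplier: 284,770 ÷ 245490.96 ≈ 1.16.
That is a change of 16.0%.

16.0%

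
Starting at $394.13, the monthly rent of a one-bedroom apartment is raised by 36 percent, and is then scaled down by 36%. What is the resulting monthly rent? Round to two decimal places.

$343.05

Each change multiplies by a factor: 1.36 × 0.64 = 0.8704.
$394.13 × 0.8704 = $343.050752 ≈ $343.05.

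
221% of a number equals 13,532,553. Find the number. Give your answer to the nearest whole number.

13,532,553 ÷ 2.21 ≈ 6,123,327.

6,123,327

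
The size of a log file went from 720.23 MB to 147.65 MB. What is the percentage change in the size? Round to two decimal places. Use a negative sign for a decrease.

Change: 147.65 − 720.23 = -572.58.
Relative to the original: -572.58 ÷ 720.23 ≈ -79.50%.

-79.50%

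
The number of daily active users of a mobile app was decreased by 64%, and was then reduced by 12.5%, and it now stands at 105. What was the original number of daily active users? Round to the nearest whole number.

333

The overall multiplier applied was 0.36 × 0.875 = 0.315.
So the original number of daily active users was 105 ÷ 0.315 ≈ 333.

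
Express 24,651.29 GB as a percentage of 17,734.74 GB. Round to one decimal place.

139.0%

24,651.29 GB ÷ 17,734.74 GB ≈ 139.0%.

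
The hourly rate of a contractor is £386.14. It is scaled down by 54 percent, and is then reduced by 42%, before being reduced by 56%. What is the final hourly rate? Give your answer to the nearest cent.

Each change multiplies by a factor: 0.46 × 0.58 × 0.44 = 0.117392.
£386.14 × 0.117392 = £45.32974688 ≈ £45.33.

£45.33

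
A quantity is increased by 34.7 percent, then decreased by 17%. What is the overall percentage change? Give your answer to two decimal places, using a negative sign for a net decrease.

11.80%

A 34.7% increase multiplies by 1.347.
Then a 17% decrease: 1.347 × 0.83 = 1.11801.
Overall factor 1.11801, i.e. 11.80%.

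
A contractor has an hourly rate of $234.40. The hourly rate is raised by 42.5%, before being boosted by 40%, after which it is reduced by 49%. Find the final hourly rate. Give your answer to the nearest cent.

42.5% increase: $234.40 × 1.425 = $334.02.
40% increase: $334.02 × 1.4 = $467.628.
Apply the 49% decrease: $467.628 × 0.51 = $238.49028 ≈ $238.49.

$238.49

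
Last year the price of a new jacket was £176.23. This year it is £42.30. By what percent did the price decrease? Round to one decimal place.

Change: £42.30 − £176.23 = -£133.93.
Relative to the original: -£133.93 ÷ £176.23 ≈ -76.0%.
So the price decreased by 76.0%.

76.0%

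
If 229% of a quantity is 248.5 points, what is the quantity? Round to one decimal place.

108.5 points

248.5 points ÷ 2.29 ≈ 108.5 points.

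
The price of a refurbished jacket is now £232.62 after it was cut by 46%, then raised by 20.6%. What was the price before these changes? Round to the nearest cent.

Undoing the 20.6% increase: £232.62 ÷ 1.206 ≈ £192.885572.
Undoing the 46% decrease: £192.885572 ÷ 0.54 ≈ £357.20.

£357.20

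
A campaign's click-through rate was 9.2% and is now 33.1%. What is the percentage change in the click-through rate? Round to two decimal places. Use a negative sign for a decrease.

The change is 33.1 − 9.2 = 23.9 percentage points.
Relative to the original 9.2%, that is 23.9 ÷ 9.2 ≈ 259.78%.

259.78%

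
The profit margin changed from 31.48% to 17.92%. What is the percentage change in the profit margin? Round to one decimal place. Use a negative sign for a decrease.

The change is 17.92 − 31.48 = -13.56 percentage points.
Relative to the original 31.48%, that is -13.56 ÷ 31.48 ≈ -43.1%.

-43.1%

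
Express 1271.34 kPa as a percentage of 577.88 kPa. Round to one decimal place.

220.0%

1271.34 kPa ÷ 577.88 kPa ≈ 220.0%.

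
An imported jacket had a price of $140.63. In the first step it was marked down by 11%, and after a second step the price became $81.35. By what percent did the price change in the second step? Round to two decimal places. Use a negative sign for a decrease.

-35.00%

After the first step: $140.63 × 0.89 = $125.1607.
Second-step multiplier: $81.35 ÷ $125.1607 ≈ 0.649964.
That is a change of -35.00%.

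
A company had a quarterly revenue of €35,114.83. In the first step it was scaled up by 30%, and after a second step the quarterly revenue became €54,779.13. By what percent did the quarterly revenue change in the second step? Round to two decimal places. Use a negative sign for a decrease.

After the first step: €35,114.83 × 1.3 = €45649.279.
Second-step multiplier: €54,779.13 ÷ €45649.279 ≈ 1.2.
That is a change of 20.00%.

20.00%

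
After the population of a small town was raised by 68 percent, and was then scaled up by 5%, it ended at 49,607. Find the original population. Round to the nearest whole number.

The overall multiplier applied was 1.68 × 1.05 = 1.764.
So the original population was 49,607 ÷ 1.764 ≈ 28,122.

28,122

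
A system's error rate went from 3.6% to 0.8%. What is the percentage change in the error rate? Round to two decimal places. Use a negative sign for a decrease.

The change is 0.8 − 3.6 = -2.8 percentage points.
Relative to the original 3.6%, that is -2.8 ÷ 3.6 ≈ -77.78%.

-77.78%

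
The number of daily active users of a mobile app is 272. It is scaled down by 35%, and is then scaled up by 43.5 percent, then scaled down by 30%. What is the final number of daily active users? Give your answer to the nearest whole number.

Apply the 35% decrease: 272 × 0.65 = 176.8.
43.5% increase: 176.8 × 1.435 = 253.708.
30% decrease: 253.708 × 0.7 = 177.5956 ≈ 178.

178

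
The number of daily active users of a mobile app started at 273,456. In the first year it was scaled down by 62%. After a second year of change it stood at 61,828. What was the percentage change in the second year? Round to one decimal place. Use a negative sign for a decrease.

After the first year: 273,456 × 0.38 = 103913.28.
Second-year multiplier: 61,828 ÷ 103913.28 ≈ 0.595.
That is a change of -40.5%.

-40.5%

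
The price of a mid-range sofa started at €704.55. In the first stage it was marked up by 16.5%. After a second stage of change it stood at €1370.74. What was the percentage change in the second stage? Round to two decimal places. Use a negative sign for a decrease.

67.00%

After the first stage: €704.55 × 1.165 = €820.80075.
Second-stage multiplier: €1370.74 ÷ €820.80075 ≈ 1.670003.
That is a change of 67.00%.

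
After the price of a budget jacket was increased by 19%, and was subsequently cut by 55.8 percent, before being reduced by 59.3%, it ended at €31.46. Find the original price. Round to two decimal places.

Undoing the 59.3% decrease: €31.46 ÷ 0.407 ≈ €77.297297.
Undoing the 55.8% decrease: €77.297297 ÷ 0.442 ≈ €174.880762.
Undoing the 19% increase: €174.880762 ÷ 1.19 ≈ €146.96.

€146.96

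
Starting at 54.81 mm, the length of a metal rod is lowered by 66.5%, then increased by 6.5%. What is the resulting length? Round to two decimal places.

19.55 mm

Each change multiplies by a factor: 0.335 × 1.065 = 0.356775.
54.81 × 0.356775 = 19.55483775 ≈ 19.55.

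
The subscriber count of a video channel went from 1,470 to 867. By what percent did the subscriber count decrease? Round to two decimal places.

Change: 867 − 1,470 = -603.
Relative to the original: -603 ÷ 1,470 ≈ -41.02%.
So the subscriber count decreased by 41.02%.

41.02%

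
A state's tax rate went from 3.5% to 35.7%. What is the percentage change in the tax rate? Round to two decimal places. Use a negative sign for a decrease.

920.00%

The change is 35.7 − 3.5 = 32.2 percentage points.
Relative to the original 3.5%, that is 32.2 ÷ 3.5 = 920.00%.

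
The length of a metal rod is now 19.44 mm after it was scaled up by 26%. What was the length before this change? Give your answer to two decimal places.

The overall multiplier applied was 1.26.
So the original length was 19.44 ÷ 1.26 ≈ 15.43 mm.

15.43 mm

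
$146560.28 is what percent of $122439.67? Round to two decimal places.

$146560.28 ÷ $122439.67 ≈ 119.70%.

119.70%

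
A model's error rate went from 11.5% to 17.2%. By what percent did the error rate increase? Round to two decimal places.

49.57%

The change is 17.2 − 11.5 = 5.7 percentage points.
Relative to the original 11.5%, that is 5.7 ÷ 11.5 ≈ 49.57%.
So the error rate rose by 49.57%.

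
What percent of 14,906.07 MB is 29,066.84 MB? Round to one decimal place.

29,066.84 MB ÷ 14,906.07 MB ≈ 195.0%.

195.0%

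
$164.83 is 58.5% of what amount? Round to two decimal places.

$164.83 ÷ 0.585 ≈ $281.76.

$281.76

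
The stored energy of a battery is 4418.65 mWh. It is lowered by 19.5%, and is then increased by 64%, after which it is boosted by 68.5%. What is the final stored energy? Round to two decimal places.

Each change multiplies by a factor: 0.805 × 1.64 × 1.685 = 2.224537.
4418.65 × 2.224537 = 9829.45041505 ≈ 9829.45.

9829.45 mWh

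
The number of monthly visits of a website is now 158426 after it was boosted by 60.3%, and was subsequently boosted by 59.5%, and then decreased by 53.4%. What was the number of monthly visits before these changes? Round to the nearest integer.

132968

Undoing the 53.4% decrease: 158426 ÷ 0.466 ≈ 339969.957082.
Undoing the 59.5% increase: 339969.957082 ÷ 1.595 ≈ 213147.308515.
Undoing the 60.3% increase: 213147.308515 ÷ 1.603 ≈ 132968.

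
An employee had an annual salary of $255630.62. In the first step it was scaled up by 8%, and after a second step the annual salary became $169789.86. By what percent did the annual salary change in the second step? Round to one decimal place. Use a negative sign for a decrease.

-38.5%

After the first step: $255630.62 × 1.08 = $276081.0696.
Second-step multiplier: $169789.86 ÷ $276081.0696 ≈ 0.615.
That is a change of -38.5%.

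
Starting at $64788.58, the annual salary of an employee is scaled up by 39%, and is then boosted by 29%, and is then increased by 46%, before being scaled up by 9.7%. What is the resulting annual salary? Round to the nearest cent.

Each change multiplies by a factor: 1.39 × 1.29 × 1.46 × 1.097 = 2.871864822.
$64788.58 × 2.871864822 = $186064.04376933276 ≈ $186064.04.

$186064.04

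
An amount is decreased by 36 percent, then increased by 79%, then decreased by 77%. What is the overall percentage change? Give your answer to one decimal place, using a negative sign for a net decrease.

The combined multiplier is 0.64 × 1.79 × 0.23 = 0.263488.
That corresponds to a decrease of 73.7%.

-73.7%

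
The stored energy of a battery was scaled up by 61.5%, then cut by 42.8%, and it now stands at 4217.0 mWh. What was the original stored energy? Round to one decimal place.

4564.9 mWh

The overall multiplier applied was 1.615 × 0.572 = 0.92378.
So the original stored energy was 4217.0 ÷ 0.92378 ≈ 4564.9 mWh.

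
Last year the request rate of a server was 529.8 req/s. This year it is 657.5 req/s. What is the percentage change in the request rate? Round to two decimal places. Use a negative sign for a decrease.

24.10%

Change: 657.5 − 529.8 = 127.7.
Relative to the original: 127.7 ÷ 529.8 ≈ 24.10%.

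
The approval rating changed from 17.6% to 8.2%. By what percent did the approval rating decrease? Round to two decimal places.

The change is 8.2 − 17.6 = -9.4 percentage points.
Relative to the original 17.6%, that is -9.4 ÷ 17.6 ≈ -53.41%.
So the approval rating fell by 53.41%.

53.41%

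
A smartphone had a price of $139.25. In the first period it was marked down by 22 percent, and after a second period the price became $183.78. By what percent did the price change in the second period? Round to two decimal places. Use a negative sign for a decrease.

69.20%

After the first period: $139.25 × 0.78 = $108.615.
Second-period multiplier: $183.78 ÷ $108.615 ≈ 1.692031.
That is a change of 69.20%.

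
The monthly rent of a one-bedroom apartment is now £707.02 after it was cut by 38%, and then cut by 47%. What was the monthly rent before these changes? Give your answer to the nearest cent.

The overall multiplier applied was 0.62 × 0.53 = 0.3286.
So the original monthly rent was £707.02 ÷ 0.3286 ≈ £2,151.61.

£2,151.61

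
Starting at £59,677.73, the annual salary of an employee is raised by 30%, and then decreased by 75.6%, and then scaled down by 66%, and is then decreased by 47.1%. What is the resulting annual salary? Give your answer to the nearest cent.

Each change multiplies by a factor: 1.3 × 0.244 × 0.34 × 0.529 = 0.057051592.
£59,677.73 × 0.057051592 = £3404.70950344616 ≈ £3,404.71.

£3,404.71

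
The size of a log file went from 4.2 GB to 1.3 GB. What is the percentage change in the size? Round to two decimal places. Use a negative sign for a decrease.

-69.05%

Change: 1.3 − 4.2 = -2.9.
Relative to the original: -2.9 ÷ 4.2 ≈ -69.05%.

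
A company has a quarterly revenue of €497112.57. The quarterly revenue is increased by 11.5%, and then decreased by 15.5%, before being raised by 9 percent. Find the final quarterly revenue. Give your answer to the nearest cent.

After the 11.5% increase: €497112.57 × 1.115 = €554280.51555.
15.5% decrease: €554280.51555 × 0.845 = €468367.03563975.
9% increase: €468367.03563975 × 1.09 = €510520.0688473275 ≈ €510520.07.

€510520.07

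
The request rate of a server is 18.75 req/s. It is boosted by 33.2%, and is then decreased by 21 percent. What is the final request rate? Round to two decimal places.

19.73 req/s

33.2% increase: 18.75 × 1.332 = 24.975.
21% decrease: 24.975 × 0.79 = 19.73025 ≈ 19.73.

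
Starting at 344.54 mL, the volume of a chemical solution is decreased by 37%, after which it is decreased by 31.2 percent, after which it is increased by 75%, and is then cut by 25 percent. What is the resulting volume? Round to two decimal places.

196.01 mL

37% decrease: 344.54 × 0.63 = 217.0602.
After the 31.2% decrease: 217.0602 × 0.688 = 149.3374176.
75% increase: 149.3374176 × 1.75 = 261.3404808.
After the 25% decrease: 261.3404808 × 0.75 = 196.0053606 ≈ 196.01.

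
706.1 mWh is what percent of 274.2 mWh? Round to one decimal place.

257.5%

706.1 mWh ÷ 274.2 mWh ≈ 257.5%.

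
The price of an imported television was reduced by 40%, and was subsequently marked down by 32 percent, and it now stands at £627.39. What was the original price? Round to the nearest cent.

£1537.72

Undoing the 32% decrease: £627.39 ÷ 0.68 ≈ £922.632353.
Undoing the 40% decrease: £922.632353 ÷ 0.6 ≈ £1537.72.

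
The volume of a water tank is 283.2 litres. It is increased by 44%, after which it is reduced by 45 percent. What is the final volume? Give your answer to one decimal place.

Each change multiplies by a factor: 1.44 × 0.55 = 0.792.
283.2 × 0.792 = 224.2944 ≈ 224.3.

224.3 litres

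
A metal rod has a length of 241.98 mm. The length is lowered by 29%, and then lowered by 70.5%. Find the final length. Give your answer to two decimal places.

Apply the 29% decrease: 241.98 × 0.71 = 171.8058.
After the 70.5% decrease: 171.8058 × 0.295 = 50.682711 ≈ 50.68.

50.68 mm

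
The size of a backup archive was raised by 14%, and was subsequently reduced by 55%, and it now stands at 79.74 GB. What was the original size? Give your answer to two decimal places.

155.44 GB

Undoing the 55% decrease: 79.74 ÷ 0.45 = 177.2.
Undoing the 14% increase: 177.2 ÷ 1.14 ≈ 155.44 GB.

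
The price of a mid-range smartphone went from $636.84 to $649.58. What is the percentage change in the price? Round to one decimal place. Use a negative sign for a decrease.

Change: $649.58 − $636.84 = $12.74.
Relative to the original: $12.74 ÷ $636.84 ≈ 2.0%.

2.0%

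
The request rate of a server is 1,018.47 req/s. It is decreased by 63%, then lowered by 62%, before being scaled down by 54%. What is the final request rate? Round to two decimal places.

Each change multiplies by a factor: 0.37 × 0.38 × 0.46 = 0.064676.
1,018.47 × 0.064676 = 65.87056572 ≈ 65.87.

65.87 req/s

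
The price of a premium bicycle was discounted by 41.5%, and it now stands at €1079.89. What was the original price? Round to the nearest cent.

€1845.97

The overall multiplier applied was 0.585.
So the original price was €1079.89 ÷ 0.585 ≈ €1845.97.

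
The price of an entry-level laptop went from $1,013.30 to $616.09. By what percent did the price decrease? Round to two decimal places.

Change: $616.09 − $1,013.30 = -$397.21.
Relative to the original: -$397.21 ÷ $1,013.30 ≈ -39.20%.
So the price decreased by 39.20%.

39.20%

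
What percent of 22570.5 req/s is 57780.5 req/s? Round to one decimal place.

57780.5 req/s ÷ 22570.5 req/s ≈ 256.0%.

256.0%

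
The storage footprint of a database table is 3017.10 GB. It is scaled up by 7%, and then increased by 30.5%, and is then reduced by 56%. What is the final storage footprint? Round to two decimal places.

Each change multiplies by a factor: 1.07 × 1.305 × 0.44 = 0.614394.
3017.10 × 0.614394 = 1853.6881374 ≈ 1853.69.

1853.69 GB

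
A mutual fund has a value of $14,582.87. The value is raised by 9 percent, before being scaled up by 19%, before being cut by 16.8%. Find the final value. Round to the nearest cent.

$15,737.65

Each change multiplies by a factor: 1.09 × 1.19 × 0.832 = 1.0791872.
$14,582.87 × 1.0791872 = $15737.646643264 ≈ $15,737.65.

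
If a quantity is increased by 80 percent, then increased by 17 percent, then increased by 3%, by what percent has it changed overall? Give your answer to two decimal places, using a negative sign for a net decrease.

116.92%

An 80% increase multiplies by 1.8.
Then a 17% increase: 1.8 × 1.17 = 2.106.
Then a 3% increase: 2.106 × 1.03 = 2.16918.
Overall factor 2.16918, i.e. 116.92%.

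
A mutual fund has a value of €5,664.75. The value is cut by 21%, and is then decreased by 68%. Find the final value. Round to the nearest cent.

€1,432.05

Each change multiplies by a factor: 0.79 × 0.32 = 0.2528.
€5,664.75 × 0.2528 = €1432.0488 ≈ €1,432.05.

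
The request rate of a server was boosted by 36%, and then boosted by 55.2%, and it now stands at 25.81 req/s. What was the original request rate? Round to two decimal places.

12.23 req/s

Undoing the 55.2% increase: 25.81 ÷ 1.552 ≈ 16.630155.
Undoing the 36% increase: 16.630155 ÷ 1.36 ≈ 12.23 req/s.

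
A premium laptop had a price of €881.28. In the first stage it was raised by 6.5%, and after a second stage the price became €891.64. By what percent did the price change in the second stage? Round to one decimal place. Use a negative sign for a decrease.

After the first stage: €881.28 × 1.065 = €938.5632.
Second-stage multiplier: €891.64 ÷ €938.5632 ≈ 0.95001.
That is a change of -5.0%.

-5.0%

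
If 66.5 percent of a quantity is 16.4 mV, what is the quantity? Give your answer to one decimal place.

16.4 mV ÷ 0.665 ≈ 24.7 mV.

24.7 mV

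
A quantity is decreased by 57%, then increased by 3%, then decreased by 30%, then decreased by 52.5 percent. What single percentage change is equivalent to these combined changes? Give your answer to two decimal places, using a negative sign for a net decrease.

-85.27%

The combined multiplier is 0.43 × 1.03 × 0.7 × 0.475 = 0.14726425.
That corresponds to a decrease of 85.27%.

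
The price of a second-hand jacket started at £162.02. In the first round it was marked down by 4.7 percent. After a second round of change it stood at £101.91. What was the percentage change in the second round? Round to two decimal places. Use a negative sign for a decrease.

-34.00%

After the first round: £162.02 × 0.953 = £154.40506.
Second-round multiplier: £101.91 ÷ £154.40506 ≈ 0.660017.
That is a change of -34.00%.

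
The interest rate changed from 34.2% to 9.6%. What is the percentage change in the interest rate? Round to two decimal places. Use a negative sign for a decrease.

-71.93%

The change is 9.6 − 34.2 = -24.6 percentage points.
Relative to the original 34.2%, that is -24.6 ÷ 34.2 ≈ -71.93%.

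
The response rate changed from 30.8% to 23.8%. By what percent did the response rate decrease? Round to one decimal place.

The change is 23.8 − 30.8 = -7.0 percentage points.
Relative to the original 30.8%, that is -7.0 ÷ 30.8 ≈ -22.7%.
So the response rate fell by 22.7%.

22.7%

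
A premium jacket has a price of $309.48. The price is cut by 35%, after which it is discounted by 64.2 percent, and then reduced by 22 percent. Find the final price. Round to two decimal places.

$56.17

35% decrease: $309.48 × 0.65 = $201.162.
Apply the 64.2% decrease: $201.162 × 0.358 = $72.015996.
Apply the 22% decrease: $72.015996 × 0.78 = $56.17247688 ≈ $56.17.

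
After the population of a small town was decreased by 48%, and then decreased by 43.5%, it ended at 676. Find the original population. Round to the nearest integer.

The overall multiplier applied was 0.52 × 0.565 = 0.2938.
So the original population was 676 ÷ 0.2938 ≈ 2301.

2301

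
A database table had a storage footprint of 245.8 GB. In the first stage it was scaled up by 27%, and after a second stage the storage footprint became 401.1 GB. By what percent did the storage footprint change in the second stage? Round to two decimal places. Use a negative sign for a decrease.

28.49%

After the first stage: 245.8 × 1.27 = 312.166.
Second-stage multiplier: 401.1 ÷ 312.166 ≈ 1.284893.
That is a change of 28.49%.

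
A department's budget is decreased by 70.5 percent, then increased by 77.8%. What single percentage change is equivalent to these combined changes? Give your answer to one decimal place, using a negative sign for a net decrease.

-47.5%

The combined multiplier is 0.295 × 1.778 = 0.52451.
That corresponds to a decrease of 47.5%.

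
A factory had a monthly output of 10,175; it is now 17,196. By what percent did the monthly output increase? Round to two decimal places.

Change: 17,196 − 10,175 = 7,021.
Relative to the original: 7,021 ÷ 10,175 ≈ 69.00%.
So the monthly output increased by 69.00%.

69.00%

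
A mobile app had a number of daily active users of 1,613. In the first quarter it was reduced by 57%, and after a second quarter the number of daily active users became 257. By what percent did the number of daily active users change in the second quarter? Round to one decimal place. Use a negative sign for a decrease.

After the first quarter: 1,613 × 0.43 = 693.59.
Second-quarter multiplier: 257 ÷ 693.59 ≈ 0.37054.
That is a change of -62.9%.

-62.9%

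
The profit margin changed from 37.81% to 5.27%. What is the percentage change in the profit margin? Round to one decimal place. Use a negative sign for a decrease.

The change is 5.27 − 37.81 = -32.54 percentage points.
Relative to the original 37.81%, that is -32.54 ÷ 37.81 ≈ -86.1%.

-86.1%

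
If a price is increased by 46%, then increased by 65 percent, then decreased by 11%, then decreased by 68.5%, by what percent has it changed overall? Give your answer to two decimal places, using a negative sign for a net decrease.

-32.46%

The combined multiplier is 1.46 × 1.65 × 0.89 × 0.315 = 0.67536315.
That corresponds to a decrease of 32.46%.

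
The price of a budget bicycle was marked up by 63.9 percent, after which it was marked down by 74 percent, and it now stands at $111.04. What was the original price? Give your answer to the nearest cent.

Undoing the 74% decrease: $111.04 ÷ 0.26 ≈ $427.076923.
Undoing the 63.9% increase: $427.076923 ÷ 1.639 ≈ $260.57.

$260.57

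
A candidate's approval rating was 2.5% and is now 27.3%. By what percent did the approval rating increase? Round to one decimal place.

992.0%

The change is 27.3 − 2.5 = 24.8 percentage points.
Relative to the original 2.5%, that is 24.8 ÷ 2.5 = 992.0%.
So the approval rating rose by 992.0%.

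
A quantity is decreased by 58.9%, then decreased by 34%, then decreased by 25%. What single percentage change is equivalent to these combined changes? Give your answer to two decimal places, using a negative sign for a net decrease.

The combined multiplier is 0.411 × 0.66 × 0.75 = 0.203445.
That corresponds to a decrease of 79.66%.

-79.66%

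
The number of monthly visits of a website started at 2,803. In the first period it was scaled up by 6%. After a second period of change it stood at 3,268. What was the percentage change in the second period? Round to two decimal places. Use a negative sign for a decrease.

9.99%

After the first period: 2,803 × 1.06 = 2971.18.
Second-period multiplier: 3,268 ÷ 2971.18 ≈ 1.0999.
That is a change of 9.99%.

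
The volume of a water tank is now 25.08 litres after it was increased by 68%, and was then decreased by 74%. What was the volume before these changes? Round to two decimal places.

Undoing the 74% decrease: 25.08 ÷ 0.26 ≈ 96.461538.
Undoing the 68% increase: 96.461538 ÷ 1.68 ≈ 57.42 litres.

57.42 litres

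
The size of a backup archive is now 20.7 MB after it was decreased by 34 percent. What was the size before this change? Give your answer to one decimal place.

The overall multiplier applied was 0.66.
So the original size was 20.7 ÷ 0.66 ≈ 31.4 MB.

31.4 MB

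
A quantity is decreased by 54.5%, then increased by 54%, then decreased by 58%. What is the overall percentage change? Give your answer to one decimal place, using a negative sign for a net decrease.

A 54.5% decrease multiplies by 0.455.
Then a 54% increase: 0.455 × 1.54 = 0.7007.
Then a 58% decrease: 0.7007 × 0.42 = 0.294294.
Overall factor 0.294294, i.e. -70.6%.

-70.6%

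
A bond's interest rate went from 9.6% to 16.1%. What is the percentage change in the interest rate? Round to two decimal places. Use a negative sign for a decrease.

The change is 16.1 − 9.6 = 6.5 percentage points.
Relative to the original 9.6%, that is 6.5 ÷ 9.6 ≈ 67.71%.

67.71%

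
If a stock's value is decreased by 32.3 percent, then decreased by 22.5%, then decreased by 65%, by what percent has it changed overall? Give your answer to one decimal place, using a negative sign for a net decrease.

-81.6%

A 32.3% decrease multiplies by 0.677.
Then a 22.5% decrease: 0.677 × 0.775 = 0.524675.
Then a 65% decrease: 0.524675 × 0.35 = 0.18363625.
Overall factor 0.18363625, i.e. -81.6%.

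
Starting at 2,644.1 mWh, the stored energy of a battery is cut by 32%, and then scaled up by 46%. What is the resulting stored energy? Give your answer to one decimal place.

After the 32% decrease: 2,644.1 × 0.68 = 1797.988.
After the 46% increase: 1797.988 × 1.46 = 2625.06248 ≈ 2,625.1.

2,625.1 mWh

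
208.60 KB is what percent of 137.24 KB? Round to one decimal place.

208.60 KB ÷ 137.24 KB ≈ 152.0%.

152.0%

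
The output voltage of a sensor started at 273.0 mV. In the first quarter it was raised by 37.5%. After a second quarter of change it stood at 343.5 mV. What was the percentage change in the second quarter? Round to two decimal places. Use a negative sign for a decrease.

-8.49%

After the first quarter: 273.0 × 1.375 = 375.375.
Second-quarter multiplier: 343.5 ÷ 375.375 ≈ 0.915085.
That is a change of -8.49%.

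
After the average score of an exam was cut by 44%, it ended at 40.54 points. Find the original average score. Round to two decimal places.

The overall multiplier applied was 0.56.
So the original average score was 40.54 ÷ 0.56 ≈ 72.39 points.

72.39 points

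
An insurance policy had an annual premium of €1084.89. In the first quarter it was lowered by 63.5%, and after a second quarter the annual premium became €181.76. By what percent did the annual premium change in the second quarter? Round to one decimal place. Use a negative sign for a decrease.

After the first quarter: €1084.89 × 0.365 = €395.98485.
Second-quarter multiplier: €181.76 ÷ €395.98485 ≈ 0.45901.
That is a change of -54.1%.

-54.1%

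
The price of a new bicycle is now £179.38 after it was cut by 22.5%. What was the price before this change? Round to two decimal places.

£231.46

The overall multiplier applied was 0.775.
So the original price was £179.38 ÷ 0.775 ≈ £231.46.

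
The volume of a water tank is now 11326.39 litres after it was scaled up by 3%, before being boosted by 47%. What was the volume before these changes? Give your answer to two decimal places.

7480.61 litres

The overall multiplier applied was 1.03 × 1.47 = 1.5141.
So the original volume was 11326.39 ÷ 1.5141 ≈ 7480.61 litres.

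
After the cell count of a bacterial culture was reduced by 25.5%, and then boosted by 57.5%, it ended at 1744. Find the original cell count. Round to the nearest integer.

The overall multiplier applied was 0.745 × 1.575 = 1.173375.
So the original cell count was 1744 ÷ 1.173375 ≈ 1486.

1486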